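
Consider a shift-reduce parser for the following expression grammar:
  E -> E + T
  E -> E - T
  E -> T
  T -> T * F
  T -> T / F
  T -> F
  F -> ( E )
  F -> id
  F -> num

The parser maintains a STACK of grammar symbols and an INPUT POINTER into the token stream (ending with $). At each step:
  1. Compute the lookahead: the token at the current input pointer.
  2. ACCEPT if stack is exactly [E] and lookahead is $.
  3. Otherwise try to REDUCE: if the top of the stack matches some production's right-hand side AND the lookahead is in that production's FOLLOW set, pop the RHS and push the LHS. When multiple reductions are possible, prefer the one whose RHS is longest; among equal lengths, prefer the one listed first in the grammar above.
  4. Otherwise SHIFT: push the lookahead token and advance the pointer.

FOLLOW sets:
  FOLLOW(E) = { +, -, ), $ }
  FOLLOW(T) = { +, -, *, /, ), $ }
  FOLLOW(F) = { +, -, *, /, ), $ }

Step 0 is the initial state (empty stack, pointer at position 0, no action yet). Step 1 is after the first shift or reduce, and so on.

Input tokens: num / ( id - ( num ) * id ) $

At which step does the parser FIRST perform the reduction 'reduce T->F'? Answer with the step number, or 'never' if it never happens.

Step 1: shift num. Stack=[num] ptr=1 lookahead=/ remaining=[/ ( id - ( num ) * id ) $]
Step 2: reduce F->num. Stack=[F] ptr=1 lookahead=/ remaining=[/ ( id - ( num ) * id ) $]
Step 3: reduce T->F. Stack=[T] ptr=1 lookahead=/ remaining=[/ ( id - ( num ) * id ) $]

Answer: 3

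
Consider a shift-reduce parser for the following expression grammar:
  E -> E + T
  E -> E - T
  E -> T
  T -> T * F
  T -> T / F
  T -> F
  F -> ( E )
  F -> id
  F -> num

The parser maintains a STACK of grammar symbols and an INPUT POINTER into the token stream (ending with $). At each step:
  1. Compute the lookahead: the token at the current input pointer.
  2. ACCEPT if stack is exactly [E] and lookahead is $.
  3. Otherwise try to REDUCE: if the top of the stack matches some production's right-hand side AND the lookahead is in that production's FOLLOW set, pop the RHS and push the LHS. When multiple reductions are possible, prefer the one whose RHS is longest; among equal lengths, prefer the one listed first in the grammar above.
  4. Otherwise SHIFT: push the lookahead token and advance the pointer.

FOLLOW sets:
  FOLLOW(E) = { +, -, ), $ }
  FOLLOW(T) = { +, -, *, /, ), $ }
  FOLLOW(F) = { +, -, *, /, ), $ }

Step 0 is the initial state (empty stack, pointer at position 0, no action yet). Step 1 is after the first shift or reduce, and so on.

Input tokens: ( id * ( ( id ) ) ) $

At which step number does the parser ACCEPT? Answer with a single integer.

Step 1: shift (. Stack=[(] ptr=1 lookahead=id remaining=[id * ( ( id ) ) ) $]
Step 2: shift id. Stack=[( id] ptr=2 lookahead=* remaining=[* ( ( id ) ) ) $]
Step 3: reduce F->id. Stack=[( F] ptr=2 lookahead=* remaining=[* ( ( id ) ) ) $]
Step 4: reduce T->F. Stack=[( T] ptr=2 lookahead=* remaining=[* ( ( id ) ) ) $]
Step 5: shift *. Stack=[( T *] ptr=3 lookahead=( remaining=[( ( id ) ) ) $]
Step 6: shift (. Stack=[( T * (] ptr=4 lookahead=( remaining=[( id ) ) ) $]
Step 7: shift (. Stack=[( T * ( (] ptr=5 lookahead=id remaining=[id ) ) ) $]
Step 8: shift id. Stack=[( T * ( ( id] ptr=6 lookahead=) remaining=[) ) ) $]
Step 9: reduce F->id. Stack=[( T * ( ( F] ptr=6 lookahead=) remaining=[) ) ) $]
Step 10: reduce T->F. Stack=[( T * ( ( T] ptr=6 lookahead=) remaining=[) ) ) $]
Step 11: reduce E->T. Stack=[( T * ( ( E] ptr=6 lookahead=) remaining=[) ) ) $]
Step 12: shift ). Stack=[( T * ( ( E )] ptr=7 lookahead=) remaining=[) ) $]
Step 13: reduce F->( E ). Stack=[( T * ( F] ptr=7 lookahead=) remaining=[) ) $]
Step 14: reduce T->F. Stack=[( T * ( T] ptr=7 lookahead=) remaining=[) ) $]
Step 15: reduce E->T. Stack=[( T * ( E] ptr=7 lookahead=) remaining=[) ) $]
Step 16: shift ). Stack=[( T * ( E )] ptr=8 lookahead=) remaining=[) $]
Step 17: reduce F->( E ). Stack=[( T * F] ptr=8 lookahead=) remaining=[) $]
Step 18: reduce T->T * F. Stack=[( T] ptr=8 lookahead=) remaining=[) $]
Step 19: reduce E->T. Stack=[( E] ptr=8 lookahead=) remaining=[) $]
Step 20: shift ). Stack=[( E )] ptr=9 lookahead=$ remaining=[$]
Step 21: reduce F->( E ). Stack=[F] ptr=9 lookahead=$ remaining=[$]
Step 22: reduce T->F. Stack=[T] ptr=9 lookahead=$ remaining=[$]
Step 23: reduce E->T. Stack=[E] ptr=9 lookahead=$ remaining=[$]
Step 24: accept. Stack=[E] ptr=9 lookahead=$ remaining=[$]

Answer: 24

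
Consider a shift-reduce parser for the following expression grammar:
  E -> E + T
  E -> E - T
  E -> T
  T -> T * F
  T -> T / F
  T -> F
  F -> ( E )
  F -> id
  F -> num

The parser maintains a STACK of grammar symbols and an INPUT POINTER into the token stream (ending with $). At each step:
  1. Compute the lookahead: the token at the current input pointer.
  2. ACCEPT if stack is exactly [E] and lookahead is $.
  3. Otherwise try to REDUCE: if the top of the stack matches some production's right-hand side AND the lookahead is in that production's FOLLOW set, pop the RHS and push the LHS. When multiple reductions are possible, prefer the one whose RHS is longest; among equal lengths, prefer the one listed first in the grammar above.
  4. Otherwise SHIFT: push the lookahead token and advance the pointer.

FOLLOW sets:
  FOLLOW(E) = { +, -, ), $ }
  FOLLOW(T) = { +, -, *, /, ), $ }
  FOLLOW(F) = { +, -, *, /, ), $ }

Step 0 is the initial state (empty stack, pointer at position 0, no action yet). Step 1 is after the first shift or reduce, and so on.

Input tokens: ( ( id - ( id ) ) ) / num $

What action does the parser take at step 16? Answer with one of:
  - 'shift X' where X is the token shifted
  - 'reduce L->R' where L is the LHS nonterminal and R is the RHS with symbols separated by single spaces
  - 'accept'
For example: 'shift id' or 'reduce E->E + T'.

Step 1: shift (. Stack=[(] ptr=1 lookahead=( remaining=[( id - ( id ) ) ) / num $]
Step 2: shift (. Stack=[( (] ptr=2 lookahead=id remaining=[id - ( id ) ) ) / num $]
Step 3: shift id. Stack=[( ( id] ptr=3 lookahead=- remaining=[- ( id ) ) ) / num $]
Step 4: reduce F->id. Stack=[( ( F] ptr=3 lookahead=- remaining=[- ( id ) ) ) / num $]
Step 5: reduce T->F. Stack=[( ( T] ptr=3 lookahead=- remaining=[- ( id ) ) ) / num $]
Step 6: reduce E->T. Stack=[( ( E] ptr=3 lookahead=- remaining=[- ( id ) ) ) / num $]
Step 7: shift -. Stack=[( ( E -] ptr=4 lookahead=( remaining=[( id ) ) ) / num $]
Step 8: shift (. Stack=[( ( E - (] ptr=5 lookahead=id remaining=[id ) ) ) / num $]
Step 9: shift id. Stack=[( ( E - ( id] ptr=6 lookahead=) remaining=[) ) ) / num $]
Step 10: reduce F->id. Stack=[( ( E - ( F] ptr=6 lookahead=) remaining=[) ) ) / num $]
Step 11: reduce T->F. Stack=[( ( E - ( T] ptr=6 lookahead=) remaining=[) ) ) / num $]
Step 12: reduce E->T. Stack=[( ( E - ( E] ptr=6 lookahead=) remaining=[) ) ) / num $]
Step 13: shift ). Stack=[( ( E - ( E )] ptr=7 lookahead=) remaining=[) ) / num $]
Step 14: reduce F->( E ). Stack=[( ( E - F] ptr=7 lookahead=) remaining=[) ) / num $]
Step 15: reduce T->F. Stack=[( ( E - T] ptr=7 lookahead=) remaining=[) ) / num $]
Step 16: reduce E->E - T. Stack=[( ( E] ptr=7 lookahead=) remaining=[) ) / num $]

Answer: reduce E->E - T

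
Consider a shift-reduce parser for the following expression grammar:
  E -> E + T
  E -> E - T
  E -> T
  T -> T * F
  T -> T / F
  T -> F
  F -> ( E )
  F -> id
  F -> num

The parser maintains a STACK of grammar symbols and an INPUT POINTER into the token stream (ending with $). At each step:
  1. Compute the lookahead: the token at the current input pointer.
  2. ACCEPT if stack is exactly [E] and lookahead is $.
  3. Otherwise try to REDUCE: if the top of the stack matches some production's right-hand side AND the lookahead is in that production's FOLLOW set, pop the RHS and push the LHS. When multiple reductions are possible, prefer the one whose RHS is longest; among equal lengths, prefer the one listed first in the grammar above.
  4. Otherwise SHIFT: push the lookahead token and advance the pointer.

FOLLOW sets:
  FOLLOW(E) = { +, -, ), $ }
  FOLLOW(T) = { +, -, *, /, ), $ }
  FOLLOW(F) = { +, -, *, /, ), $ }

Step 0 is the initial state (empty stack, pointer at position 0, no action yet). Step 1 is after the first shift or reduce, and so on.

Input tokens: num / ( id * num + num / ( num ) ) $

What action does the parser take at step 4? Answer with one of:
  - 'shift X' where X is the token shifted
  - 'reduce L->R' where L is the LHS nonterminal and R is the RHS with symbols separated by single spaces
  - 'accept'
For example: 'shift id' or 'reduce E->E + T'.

Answer: shift /

Derivation:
Step 1: shift num. Stack=[num] ptr=1 lookahead=/ remaining=[/ ( id * num + num / ( num ) ) $]
Step 2: reduce F->num. Stack=[F] ptr=1 lookahead=/ remaining=[/ ( id * num + num / ( num ) ) $]
Step 3: reduce T->F. Stack=[T] ptr=1 lookahead=/ remaining=[/ ( id * num + num / ( num ) ) $]
Step 4: shift /. Stack=[T /] ptr=2 lookahead=( remaining=[( id * num + num / ( num ) ) $]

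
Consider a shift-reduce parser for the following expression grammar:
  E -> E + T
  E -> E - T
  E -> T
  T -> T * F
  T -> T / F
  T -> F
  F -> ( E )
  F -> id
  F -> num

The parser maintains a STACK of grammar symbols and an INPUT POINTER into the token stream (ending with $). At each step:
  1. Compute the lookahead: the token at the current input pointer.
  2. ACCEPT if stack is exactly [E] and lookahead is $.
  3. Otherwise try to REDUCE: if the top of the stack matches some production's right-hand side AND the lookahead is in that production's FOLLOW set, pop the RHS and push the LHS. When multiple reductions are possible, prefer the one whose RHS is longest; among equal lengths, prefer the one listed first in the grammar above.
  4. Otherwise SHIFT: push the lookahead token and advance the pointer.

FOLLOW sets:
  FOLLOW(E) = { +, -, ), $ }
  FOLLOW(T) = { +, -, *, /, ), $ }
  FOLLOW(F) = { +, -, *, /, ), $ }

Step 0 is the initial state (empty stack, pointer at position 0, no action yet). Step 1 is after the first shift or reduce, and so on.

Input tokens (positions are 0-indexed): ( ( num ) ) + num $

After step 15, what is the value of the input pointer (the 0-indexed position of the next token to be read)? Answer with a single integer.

Step 1: shift (. Stack=[(] ptr=1 lookahead=( remaining=[( num ) ) + num $]
Step 2: shift (. Stack=[( (] ptr=2 lookahead=num remaining=[num ) ) + num $]
Step 3: shift num. Stack=[( ( num] ptr=3 lookahead=) remaining=[) ) + num $]
Step 4: reduce F->num. Stack=[( ( F] ptr=3 lookahead=) remaining=[) ) + num $]
Step 5: reduce T->F. Stack=[( ( T] ptr=3 lookahead=) remaining=[) ) + num $]
Step 6: reduce E->T. Stack=[( ( E] ptr=3 lookahead=) remaining=[) ) + num $]
Step 7: shift ). Stack=[( ( E )] ptr=4 lookahead=) remaining=[) + num $]
Step 8: reduce F->( E ). Stack=[( F] ptr=4 lookahead=) remaining=[) + num $]
Step 9: reduce T->F. Stack=[( T] ptr=4 lookahead=) remaining=[) + num $]
Step 10: reduce E->T. Stack=[( E] ptr=4 lookahead=) remaining=[) + num $]
Step 11: shift ). Stack=[( E )] ptr=5 lookahead=+ remaining=[+ num $]
Step 12: reduce F->( E ). Stack=[F] ptr=5 lookahead=+ remaining=[+ num $]
Step 13: reduce T->F. Stack=[T] ptr=5 lookahead=+ remaining=[+ num $]
Step 14: reduce E->T. Stack=[E] ptr=5 lookahead=+ remaining=[+ num $]
Step 15: shift +. Stack=[E +] ptr=6 lookahead=num remaining=[num $]

Answer: 6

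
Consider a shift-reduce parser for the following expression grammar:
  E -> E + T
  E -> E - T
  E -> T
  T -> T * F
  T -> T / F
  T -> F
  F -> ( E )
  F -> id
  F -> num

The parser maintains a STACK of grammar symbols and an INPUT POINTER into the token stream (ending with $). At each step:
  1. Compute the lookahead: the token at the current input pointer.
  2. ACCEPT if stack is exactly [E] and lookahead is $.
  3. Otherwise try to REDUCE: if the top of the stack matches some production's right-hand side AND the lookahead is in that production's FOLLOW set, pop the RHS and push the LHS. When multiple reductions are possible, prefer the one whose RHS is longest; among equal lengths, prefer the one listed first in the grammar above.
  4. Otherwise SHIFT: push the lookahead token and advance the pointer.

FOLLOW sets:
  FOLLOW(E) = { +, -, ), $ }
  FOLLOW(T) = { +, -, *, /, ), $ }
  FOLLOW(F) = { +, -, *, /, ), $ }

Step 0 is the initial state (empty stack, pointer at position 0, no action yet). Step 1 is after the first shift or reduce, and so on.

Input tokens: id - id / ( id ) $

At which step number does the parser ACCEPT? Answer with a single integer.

Step 1: shift id. Stack=[id] ptr=1 lookahead=- remaining=[- id / ( id ) $]
Step 2: reduce F->id. Stack=[F] ptr=1 lookahead=- remaining=[- id / ( id ) $]
Step 3: reduce T->F. Stack=[T] ptr=1 lookahead=- remaining=[- id / ( id ) $]
Step 4: reduce E->T. Stack=[E] ptr=1 lookahead=- remaining=[- id / ( id ) $]
Step 5: shift -. Stack=[E -] ptr=2 lookahead=id remaining=[id / ( id ) $]
Step 6: shift id. Stack=[E - id] ptr=3 lookahead=/ remaining=[/ ( id ) $]
Step 7: reduce F->id. Stack=[E - F] ptr=3 lookahead=/ remaining=[/ ( id ) $]
Step 8: reduce T->F. Stack=[E - T] ptr=3 lookahead=/ remaining=[/ ( id ) $]
Step 9: shift /. Stack=[E - T /] ptr=4 lookahead=( remaining=[( id ) $]
Step 10: shift (. Stack=[E - T / (] ptr=5 lookahead=id remaining=[id ) $]
Step 11: shift id. Stack=[E - T / ( id] ptr=6 lookahead=) remaining=[) $]
Step 12: reduce F->id. Stack=[E - T / ( F] ptr=6 lookahead=) remaining=[) $]
Step 13: reduce T->F. Stack=[E - T / ( T] ptr=6 lookahead=) remaining=[) $]
Step 14: reduce E->T. Stack=[E - T / ( E] ptr=6 lookahead=) remaining=[) $]
Step 15: shift ). Stack=[E - T / ( E )] ptr=7 lookahead=$ remaining=[$]
Step 16: reduce F->( E ). Stack=[E - T / F] ptr=7 lookahead=$ remaining=[$]
Step 17: reduce T->T / F. Stack=[E - T] ptr=7 lookahead=$ remaining=[$]
Step 18: reduce E->E - T. Stack=[E] ptr=7 lookahead=$ remaining=[$]
Step 19: accept. Stack=[E] ptr=7 lookahead=$ remaining=[$]

Answer: 19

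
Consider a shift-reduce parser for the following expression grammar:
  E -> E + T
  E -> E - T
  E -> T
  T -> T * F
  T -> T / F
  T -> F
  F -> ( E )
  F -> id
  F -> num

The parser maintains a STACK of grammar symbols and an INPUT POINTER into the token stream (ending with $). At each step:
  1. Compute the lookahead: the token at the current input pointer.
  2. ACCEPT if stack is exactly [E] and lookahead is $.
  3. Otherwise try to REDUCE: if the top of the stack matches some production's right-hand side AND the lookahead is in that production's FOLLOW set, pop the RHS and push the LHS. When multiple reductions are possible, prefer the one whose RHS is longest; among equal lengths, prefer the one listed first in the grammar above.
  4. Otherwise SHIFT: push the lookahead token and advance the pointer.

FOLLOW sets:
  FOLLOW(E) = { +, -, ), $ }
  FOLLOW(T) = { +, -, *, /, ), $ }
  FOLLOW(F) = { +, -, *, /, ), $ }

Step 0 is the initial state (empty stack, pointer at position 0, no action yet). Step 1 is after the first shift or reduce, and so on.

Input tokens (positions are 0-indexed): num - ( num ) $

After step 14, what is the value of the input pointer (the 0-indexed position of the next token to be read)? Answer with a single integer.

Answer: 5

Derivation:
Step 1: shift num. Stack=[num] ptr=1 lookahead=- remaining=[- ( num ) $]
Step 2: reduce F->num. Stack=[F] ptr=1 lookahead=- remaining=[- ( num ) $]
Step 3: reduce T->F. Stack=[T] ptr=1 lookahead=- remaining=[- ( num ) $]
Step 4: reduce E->T. Stack=[E] ptr=1 lookahead=- remaining=[- ( num ) $]
Step 5: shift -. Stack=[E -] ptr=2 lookahead=( remaining=[( num ) $]
Step 6: shift (. Stack=[E - (] ptr=3 lookahead=num remaining=[num ) $]
Step 7: shift num. Stack=[E - ( num] ptr=4 lookahead=) remaining=[) $]
Step 8: reduce F->num. Stack=[E - ( F] ptr=4 lookahead=) remaining=[) $]
Step 9: reduce T->F. Stack=[E - ( T] ptr=4 lookahead=) remaining=[) $]
Step 10: reduce E->T. Stack=[E - ( E] ptr=4 lookahead=) remaining=[) $]
Step 11: shift ). Stack=[E - ( E )] ptr=5 lookahead=$ remaining=[$]
Step 12: reduce F->( E ). Stack=[E - F] ptr=5 lookahead=$ remaining=[$]
Step 13: reduce T->F. Stack=[E - T] ptr=5 lookahead=$ remaining=[$]
Step 14: reduce E->E - T. Stack=[E] ptr=5 lookahead=$ remaining=[$]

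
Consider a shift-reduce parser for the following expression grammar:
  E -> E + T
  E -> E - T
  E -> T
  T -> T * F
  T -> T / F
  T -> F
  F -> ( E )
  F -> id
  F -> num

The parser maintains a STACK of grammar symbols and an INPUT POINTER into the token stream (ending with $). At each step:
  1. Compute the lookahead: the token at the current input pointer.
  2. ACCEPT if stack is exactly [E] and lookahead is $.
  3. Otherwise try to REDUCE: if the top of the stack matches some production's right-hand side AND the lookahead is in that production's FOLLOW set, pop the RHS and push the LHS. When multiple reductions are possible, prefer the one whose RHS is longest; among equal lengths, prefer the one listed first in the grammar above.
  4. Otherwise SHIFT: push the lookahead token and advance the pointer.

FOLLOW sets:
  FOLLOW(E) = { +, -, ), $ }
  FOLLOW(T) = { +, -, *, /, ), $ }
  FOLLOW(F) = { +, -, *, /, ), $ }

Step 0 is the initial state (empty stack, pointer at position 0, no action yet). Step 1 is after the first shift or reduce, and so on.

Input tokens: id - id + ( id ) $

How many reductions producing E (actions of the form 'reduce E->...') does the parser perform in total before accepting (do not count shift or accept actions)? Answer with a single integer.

Step 1: shift id. Stack=[id] ptr=1 lookahead=- remaining=[- id + ( id ) $]
Step 2: reduce F->id. Stack=[F] ptr=1 lookahead=- remaining=[- id + ( id ) $]
Step 3: reduce T->F. Stack=[T] ptr=1 lookahead=- remaining=[- id + ( id ) $]
Step 4: reduce E->T. Stack=[E] ptr=1 lookahead=- remaining=[- id + ( id ) $]
Step 5: shift -. Stack=[E -] ptr=2 lookahead=id remaining=[id + ( id ) $]
Step 6: shift id. Stack=[E - id] ptr=3 lookahead=+ remaining=[+ ( id ) $]
Step 7: reduce F->id. Stack=[E - F] ptr=3 lookahead=+ remaining=[+ ( id ) $]
Step 8: reduce T->F. Stack=[E - T] ptr=3 lookahead=+ remaining=[+ ( id ) $]
Step 9: reduce E->E - T. Stack=[E] ptr=3 lookahead=+ remaining=[+ ( id ) $]
Step 10: shift +. Stack=[E +] ptr=4 lookahead=( remaining=[( id ) $]
Step 11: shift (. Stack=[E + (] ptr=5 lookahead=id remaining=[id ) $]
Step 12: shift id. Stack=[E + ( id] ptr=6 lookahead=) remaining=[) $]
Step 13: reduce F->id. Stack=[E + ( F] ptr=6 lookahead=) remaining=[) $]
Step 14: reduce T->F. Stack=[E + ( T] ptr=6 lookahead=) remaining=[) $]
Step 15: reduce E->T. Stack=[E + ( E] ptr=6 lookahead=) remaining=[) $]
Step 16: shift ). Stack=[E + ( E )] ptr=7 lookahead=$ remaining=[$]
Step 17: reduce F->( E ). Stack=[E + F] ptr=7 lookahead=$ remaining=[$]
Step 18: reduce T->F. Stack=[E + T] ptr=7 lookahead=$ remaining=[$]
Step 19: reduce E->E + T. Stack=[E] ptr=7 lookahead=$ remaining=[$]
Step 20: accept. Stack=[E] ptr=7 lookahead=$ remaining=[$]

Answer: 4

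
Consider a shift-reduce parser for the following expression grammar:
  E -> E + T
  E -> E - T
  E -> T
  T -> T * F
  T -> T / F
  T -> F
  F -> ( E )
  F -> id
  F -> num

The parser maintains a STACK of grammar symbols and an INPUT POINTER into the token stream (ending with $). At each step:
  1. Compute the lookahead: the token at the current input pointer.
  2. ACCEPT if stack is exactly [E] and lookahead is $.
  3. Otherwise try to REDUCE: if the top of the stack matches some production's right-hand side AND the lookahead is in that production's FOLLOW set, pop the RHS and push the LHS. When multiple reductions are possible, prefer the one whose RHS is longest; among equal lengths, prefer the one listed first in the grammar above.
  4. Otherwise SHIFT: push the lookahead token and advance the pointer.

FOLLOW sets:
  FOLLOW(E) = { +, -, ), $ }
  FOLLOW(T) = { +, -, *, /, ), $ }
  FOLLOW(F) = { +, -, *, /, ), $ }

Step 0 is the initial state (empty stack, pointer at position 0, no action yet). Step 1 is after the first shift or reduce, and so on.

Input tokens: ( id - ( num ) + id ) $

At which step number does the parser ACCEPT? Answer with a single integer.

Step 1: shift (. Stack=[(] ptr=1 lookahead=id remaining=[id - ( num ) + id ) $]
Step 2: shift id. Stack=[( id] ptr=2 lookahead=- remaining=[- ( num ) + id ) $]
Step 3: reduce F->id. Stack=[( F] ptr=2 lookahead=- remaining=[- ( num ) + id ) $]
Step 4: reduce T->F. Stack=[( T] ptr=2 lookahead=- remaining=[- ( num ) + id ) $]
Step 5: reduce E->T. Stack=[( E] ptr=2 lookahead=- remaining=[- ( num ) + id ) $]
Step 6: shift -. Stack=[( E -] ptr=3 lookahead=( remaining=[( num ) + id ) $]
Step 7: shift (. Stack=[( E - (] ptr=4 lookahead=num remaining=[num ) + id ) $]
Step 8: shift num. Stack=[( E - ( num] ptr=5 lookahead=) remaining=[) + id ) $]
Step 9: reduce F->num. Stack=[( E - ( F] ptr=5 lookahead=) remaining=[) + id ) $]
Step 10: reduce T->F. Stack=[( E - ( T] ptr=5 lookahead=) remaining=[) + id ) $]
Step 11: reduce E->T. Stack=[( E - ( E] ptr=5 lookahead=) remaining=[) + id ) $]
Step 12: shift ). Stack=[( E - ( E )] ptr=6 lookahead=+ remaining=[+ id ) $]
Step 13: reduce F->( E ). Stack=[( E - F] ptr=6 lookahead=+ remaining=[+ id ) $]
Step 14: reduce T->F. Stack=[( E - T] ptr=6 lookahead=+ remaining=[+ id ) $]
Step 15: reduce E->E - T. Stack=[( E] ptr=6 lookahead=+ remaining=[+ id ) $]
Step 16: shift +. Stack=[( E +] ptr=7 lookahead=id remaining=[id ) $]
Step 17: shift id. Stack=[( E + id] ptr=8 lookahead=) remaining=[) $]
Step 18: reduce F->id. Stack=[( E + F] ptr=8 lookahead=) remaining=[) $]
Step 19: reduce T->F. Stack=[( E + T] ptr=8 lookahead=) remaining=[) $]
Step 20: reduce E->E + T. Stack=[( E] ptr=8 lookahead=) remaining=[) $]
Step 21: shift ). Stack=[( E )] ptr=9 lookahead=$ remaining=[$]
Step 22: reduce F->( E ). Stack=[F] ptr=9 lookahead=$ remaining=[$]
Step 23: reduce T->F. Stack=[T] ptr=9 lookahead=$ remaining=[$]
Step 24: reduce E->T. Stack=[E] ptr=9 lookahead=$ remaining=[$]
Step 25: accept. Stack=[E] ptr=9 lookahead=$ remaining=[$]

Answer: 25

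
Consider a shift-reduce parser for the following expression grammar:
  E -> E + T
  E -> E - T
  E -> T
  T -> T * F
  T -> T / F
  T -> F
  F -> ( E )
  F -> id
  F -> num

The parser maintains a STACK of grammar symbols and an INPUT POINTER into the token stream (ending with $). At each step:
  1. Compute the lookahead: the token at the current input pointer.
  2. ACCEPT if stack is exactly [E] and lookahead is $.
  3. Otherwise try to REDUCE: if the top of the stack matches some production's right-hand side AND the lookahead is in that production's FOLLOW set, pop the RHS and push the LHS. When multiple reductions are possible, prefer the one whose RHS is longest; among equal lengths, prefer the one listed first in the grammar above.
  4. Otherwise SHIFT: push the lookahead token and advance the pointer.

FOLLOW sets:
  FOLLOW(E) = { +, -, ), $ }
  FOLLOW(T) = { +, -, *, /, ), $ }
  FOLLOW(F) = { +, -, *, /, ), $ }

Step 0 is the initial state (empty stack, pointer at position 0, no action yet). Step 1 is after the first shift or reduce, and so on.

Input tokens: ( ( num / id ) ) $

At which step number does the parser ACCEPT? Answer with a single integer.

Answer: 19

Derivation:
Step 1: shift (. Stack=[(] ptr=1 lookahead=( remaining=[( num / id ) ) $]
Step 2: shift (. Stack=[( (] ptr=2 lookahead=num remaining=[num / id ) ) $]
Step 3: shift num. Stack=[( ( num] ptr=3 lookahead=/ remaining=[/ id ) ) $]
Step 4: reduce F->num. Stack=[( ( F] ptr=3 lookahead=/ remaining=[/ id ) ) $]
Step 5: reduce T->F. Stack=[( ( T] ptr=3 lookahead=/ remaining=[/ id ) ) $]
Step 6: shift /. Stack=[( ( T /] ptr=4 lookahead=id remaining=[id ) ) $]
Step 7: shift id. Stack=[( ( T / id] ptr=5 lookahead=) remaining=[) ) $]
Step 8: reduce F->id. Stack=[( ( T / F] ptr=5 lookahead=) remaining=[) ) $]
Step 9: reduce T->T / F. Stack=[( ( T] ptr=5 lookahead=) remaining=[) ) $]
Step 10: reduce E->T. Stack=[( ( E] ptr=5 lookahead=) remaining=[) ) $]
Step 11: shift ). Stack=[( ( E )] ptr=6 lookahead=) remaining=[) $]
Step 12: reduce F->( E ). Stack=[( F] ptr=6 lookahead=) remaining=[) $]
Step 13: reduce T->F. Stack=[( T] ptr=6 lookahead=) remaining=[) $]
Step 14: reduce E->T. Stack=[( E] ptr=6 lookahead=) remaining=[) $]
Step 15: shift ). Stack=[( E )] ptr=7 lookahead=$ remaining=[$]
Step 16: reduce F->( E ). Stack=[F] ptr=7 lookahead=$ remaining=[$]
Step 17: reduce T->F. Stack=[T] ptr=7 lookahead=$ remaining=[$]
Step 18: reduce E->T. Stack=[E] ptr=7 lookahead=$ remaining=[$]
Step 19: accept. Stack=[E] ptr=7 lookahead=$ remaining=[$]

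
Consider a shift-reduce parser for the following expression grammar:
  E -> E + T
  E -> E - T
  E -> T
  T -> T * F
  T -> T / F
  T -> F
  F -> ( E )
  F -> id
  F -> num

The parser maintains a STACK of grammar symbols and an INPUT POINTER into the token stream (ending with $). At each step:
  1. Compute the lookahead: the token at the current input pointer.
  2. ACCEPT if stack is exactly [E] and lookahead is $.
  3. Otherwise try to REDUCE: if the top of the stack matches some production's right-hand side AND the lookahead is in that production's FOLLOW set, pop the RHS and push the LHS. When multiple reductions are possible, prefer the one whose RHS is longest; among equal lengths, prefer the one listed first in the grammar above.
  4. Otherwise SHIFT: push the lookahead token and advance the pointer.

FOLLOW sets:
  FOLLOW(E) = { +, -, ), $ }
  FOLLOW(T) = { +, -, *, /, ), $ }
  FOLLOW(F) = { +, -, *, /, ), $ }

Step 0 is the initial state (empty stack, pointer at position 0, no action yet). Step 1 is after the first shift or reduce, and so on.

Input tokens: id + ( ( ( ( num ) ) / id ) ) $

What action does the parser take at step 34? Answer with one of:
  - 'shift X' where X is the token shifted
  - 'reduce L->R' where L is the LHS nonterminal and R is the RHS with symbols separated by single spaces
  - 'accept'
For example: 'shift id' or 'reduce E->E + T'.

Step 1: shift id. Stack=[id] ptr=1 lookahead=+ remaining=[+ ( ( ( ( num ) ) / id ) ) $]
Step 2: reduce F->id. Stack=[F] ptr=1 lookahead=+ remaining=[+ ( ( ( ( num ) ) / id ) ) $]
Step 3: reduce T->F. Stack=[T] ptr=1 lookahead=+ remaining=[+ ( ( ( ( num ) ) / id ) ) $]
Step 4: reduce E->T. Stack=[E] ptr=1 lookahead=+ remaining=[+ ( ( ( ( num ) ) / id ) ) $]
Step 5: shift +. Stack=[E +] ptr=2 lookahead=( remaining=[( ( ( ( num ) ) / id ) ) $]
Step 6: shift (. Stack=[E + (] ptr=3 lookahead=( remaining=[( ( ( num ) ) / id ) ) $]
Step 7: shift (. Stack=[E + ( (] ptr=4 lookahead=( remaining=[( ( num ) ) / id ) ) $]
Step 8: shift (. Stack=[E + ( ( (] ptr=5 lookahead=( remaining=[( num ) ) / id ) ) $]
Step 9: shift (. Stack=[E + ( ( ( (] ptr=6 lookahead=num remaining=[num ) ) / id ) ) $]
Step 10: shift num. Stack=[E + ( ( ( ( num] ptr=7 lookahead=) remaining=[) ) / id ) ) $]
Step 11: reduce F->num. Stack=[E + ( ( ( ( F] ptr=7 lookahead=) remaining=[) ) / id ) ) $]
Step 12: reduce T->F. Stack=[E + ( ( ( ( T] ptr=7 lookahead=) remaining=[) ) / id ) ) $]
Step 13: reduce E->T. Stack=[E + ( ( ( ( E] ptr=7 lookahead=) remaining=[) ) / id ) ) $]
Step 14: shift ). Stack=[E + ( ( ( ( E )] ptr=8 lookahead=) remaining=[) / id ) ) $]
Step 15: reduce F->( E ). Stack=[E + ( ( ( F] ptr=8 lookahead=) remaining=[) / id ) ) $]
Step 16: reduce T->F. Stack=[E + ( ( ( T] ptr=8 lookahead=) remaining=[) / id ) ) $]
Step 17: reduce E->T. Stack=[E + ( ( ( E] ptr=8 lookahead=) remaining=[) / id ) ) $]
Step 18: shift ). Stack=[E + ( ( ( E )] ptr=9 lookahead=/ remaining=[/ id ) ) $]
Step 19: reduce F->( E ). Stack=[E + ( ( F] ptr=9 lookahead=/ remaining=[/ id ) ) $]
Step 20: reduce T->F. Stack=[E + ( ( T] ptr=9 lookahead=/ remaining=[/ id ) ) $]
Step 21: shift /. Stack=[E + ( ( T /] ptr=10 lookahead=id remaining=[id ) ) $]
Step 22: shift id. Stack=[E + ( ( T / id] ptr=11 lookahead=) remaining=[) ) $]
Step 23: reduce F->id. Stack=[E + ( ( T / F] ptr=11 lookahead=) remaining=[) ) $]
Step 24: reduce T->T / F. Stack=[E + ( ( T] ptr=11 lookahead=) remaining=[) ) $]
Step 25: reduce E->T. Stack=[E + ( ( E] ptr=11 lookahead=) remaining=[) ) $]
Step 26: shift ). Stack=[E + ( ( E )] ptr=12 lookahead=) remaining=[) $]
Step 27: reduce F->( E ). Stack=[E + ( F] ptr=12 lookahead=) remaining=[) $]
Step 28: reduce T->F. Stack=[E + ( T] ptr=12 lookahead=) remaining=[) $]
Step 29: reduce E->T. Stack=[E + ( E] ptr=12 lookahead=) remaining=[) $]
Step 30: shift ). Stack=[E + ( E )] ptr=13 lookahead=$ remaining=[$]
Step 31: reduce F->( E ). Stack=[E + F] ptr=13 lookahead=$ remaining=[$]
Step 32: reduce T->F. Stack=[E + T] ptr=13 lookahead=$ remaining=[$]
Step 33: reduce E->E + T. Stack=[E] ptr=13 lookahead=$ remaining=[$]
Step 34: accept. Stack=[E] ptr=13 lookahead=$ remaining=[$]

Answer: accept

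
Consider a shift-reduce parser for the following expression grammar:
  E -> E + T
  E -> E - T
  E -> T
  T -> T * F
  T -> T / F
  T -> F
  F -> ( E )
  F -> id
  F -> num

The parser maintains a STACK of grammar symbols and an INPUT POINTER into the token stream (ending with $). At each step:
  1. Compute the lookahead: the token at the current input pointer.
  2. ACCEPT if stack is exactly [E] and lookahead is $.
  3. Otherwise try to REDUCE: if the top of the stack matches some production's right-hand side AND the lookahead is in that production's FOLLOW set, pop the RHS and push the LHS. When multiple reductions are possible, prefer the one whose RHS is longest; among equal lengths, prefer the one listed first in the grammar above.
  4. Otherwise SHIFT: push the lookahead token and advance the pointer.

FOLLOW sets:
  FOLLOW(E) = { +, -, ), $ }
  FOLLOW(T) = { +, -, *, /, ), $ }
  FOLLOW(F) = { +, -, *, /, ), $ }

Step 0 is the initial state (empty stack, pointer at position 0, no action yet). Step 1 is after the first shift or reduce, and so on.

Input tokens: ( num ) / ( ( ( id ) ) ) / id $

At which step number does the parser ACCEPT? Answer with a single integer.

Answer: 33

Derivation:
Step 1: shift (. Stack=[(] ptr=1 lookahead=num remaining=[num ) / ( ( ( id ) ) ) / id $]
Step 2: shift num. Stack=[( num] ptr=2 lookahead=) remaining=[) / ( ( ( id ) ) ) / id $]
Step 3: reduce F->num. Stack=[( F] ptr=2 lookahead=) remaining=[) / ( ( ( id ) ) ) / id $]
Step 4: reduce T->F. Stack=[( T] ptr=2 lookahead=) remaining=[) / ( ( ( id ) ) ) / id $]
Step 5: reduce E->T. Stack=[( E] ptr=2 lookahead=) remaining=[) / ( ( ( id ) ) ) / id $]
Step 6: shift ). Stack=[( E )] ptr=3 lookahead=/ remaining=[/ ( ( ( id ) ) ) / id $]
Step 7: reduce F->( E ). Stack=[F] ptr=3 lookahead=/ remaining=[/ ( ( ( id ) ) ) / id $]
Step 8: reduce T->F. Stack=[T] ptr=3 lookahead=/ remaining=[/ ( ( ( id ) ) ) / id $]
Step 9: shift /. Stack=[T /] ptr=4 lookahead=( remaining=[( ( ( id ) ) ) / id $]
Step 10: shift (. Stack=[T / (] ptr=5 lookahead=( remaining=[( ( id ) ) ) / id $]
Step 11: shift (. Stack=[T / ( (] ptr=6 lookahead=( remaining=[( id ) ) ) / id $]
Step 12: shift (. Stack=[T / ( ( (] ptr=7 lookahead=id remaining=[id ) ) ) / id $]
Step 13: shift id. Stack=[T / ( ( ( id] ptr=8 lookahead=) remaining=[) ) ) / id $]
Step 14: reduce F->id. Stack=[T / ( ( ( F] ptr=8 lookahead=) remaining=[) ) ) / id $]
Step 15: reduce T->F. Stack=[T / ( ( ( T] ptr=8 lookahead=) remaining=[) ) ) / id $]
Step 16: reduce E->T. Stack=[T / ( ( ( E] ptr=8 lookahead=) remaining=[) ) ) / id $]
Step 17: shift ). Stack=[T / ( ( ( E )] ptr=9 lookahead=) remaining=[) ) / id $]
Step 18: reduce F->( E ). Stack=[T / ( ( F] ptr=9 lookahead=) remaining=[) ) / id $]
Step 19: reduce T->F. Stack=[T / ( ( T] ptr=9 lookahead=) remaining=[) ) / id $]
Step 20: reduce E->T. Stack=[T / ( ( E] ptr=9 lookahead=) remaining=[) ) / id $]
Step 21: shift ). Stack=[T / ( ( E )] ptr=10 lookahead=) remaining=[) / id $]
Step 22: reduce F->( E ). Stack=[T / ( F] ptr=10 lookahead=) remaining=[) / id $]
Step 23: reduce T->F. Stack=[T / ( T] ptr=10 lookahead=) remaining=[) / id $]
Step 24: reduce E->T. Stack=[T / ( E] ptr=10 lookahead=) remaining=[) / id $]
Step 25: shift ). Stack=[T / ( E )] ptr=11 lookahead=/ remaining=[/ id $]
Step 26: reduce F->( E ). Stack=[T / F] ptr=11 lookahead=/ remaining=[/ id $]
Step 27: reduce T->T / F. Stack=[T] ptr=11 lookahead=/ remaining=[/ id $]
Step 28: shift /. Stack=[T /] ptr=12 lookahead=id remaining=[id $]
Step 29: shift id. Stack=[T / id] ptr=13 lookahead=$ remaining=[$]
Step 30: reduce F->id. Stack=[T / F] ptr=13 lookahead=$ remaining=[$]
Step 31: reduce T->T / F. Stack=[T] ptr=13 lookahead=$ remaining=[$]
Step 32: reduce E->T. Stack=[E] ptr=13 lookahead=$ remaining=[$]
Step 33: accept. Stack=[E] ptr=13 lookahead=$ remaining=[$]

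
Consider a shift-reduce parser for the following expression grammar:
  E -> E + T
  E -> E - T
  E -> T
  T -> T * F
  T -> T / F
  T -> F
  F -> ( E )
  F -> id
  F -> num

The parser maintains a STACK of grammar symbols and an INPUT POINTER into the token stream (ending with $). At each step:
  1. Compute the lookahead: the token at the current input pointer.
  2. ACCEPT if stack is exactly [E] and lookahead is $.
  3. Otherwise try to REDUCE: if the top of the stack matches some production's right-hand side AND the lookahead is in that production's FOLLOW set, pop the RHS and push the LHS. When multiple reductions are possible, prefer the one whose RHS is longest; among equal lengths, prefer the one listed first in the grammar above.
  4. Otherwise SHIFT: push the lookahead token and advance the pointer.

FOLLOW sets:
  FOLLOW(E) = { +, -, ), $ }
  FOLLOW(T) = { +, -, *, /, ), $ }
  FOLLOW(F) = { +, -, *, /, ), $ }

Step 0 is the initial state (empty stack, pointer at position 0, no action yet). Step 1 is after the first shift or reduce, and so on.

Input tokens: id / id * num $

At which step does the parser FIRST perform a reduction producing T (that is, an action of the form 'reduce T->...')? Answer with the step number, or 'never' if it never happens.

Answer: 3

Derivation:
Step 1: shift id. Stack=[id] ptr=1 lookahead=/ remaining=[/ id * num $]
Step 2: reduce F->id. Stack=[F] ptr=1 lookahead=/ remaining=[/ id * num $]
Step 3: reduce T->F. Stack=[T] ptr=1 lookahead=/ remaining=[/ id * num $]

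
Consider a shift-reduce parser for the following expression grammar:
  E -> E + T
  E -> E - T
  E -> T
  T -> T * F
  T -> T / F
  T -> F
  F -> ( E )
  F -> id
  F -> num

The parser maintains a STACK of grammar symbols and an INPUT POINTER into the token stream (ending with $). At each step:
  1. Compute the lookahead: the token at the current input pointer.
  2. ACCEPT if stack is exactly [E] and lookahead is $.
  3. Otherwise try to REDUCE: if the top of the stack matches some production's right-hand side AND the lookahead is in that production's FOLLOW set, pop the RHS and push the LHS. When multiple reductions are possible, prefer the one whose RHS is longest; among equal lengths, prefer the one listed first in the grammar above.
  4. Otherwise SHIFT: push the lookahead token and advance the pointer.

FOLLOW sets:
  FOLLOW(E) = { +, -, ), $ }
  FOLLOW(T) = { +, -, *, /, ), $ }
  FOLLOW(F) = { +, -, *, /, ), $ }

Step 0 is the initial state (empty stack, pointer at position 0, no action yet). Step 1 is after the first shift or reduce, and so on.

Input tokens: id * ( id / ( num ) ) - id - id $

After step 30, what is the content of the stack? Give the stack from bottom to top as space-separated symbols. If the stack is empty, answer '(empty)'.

Step 1: shift id. Stack=[id] ptr=1 lookahead=* remaining=[* ( id / ( num ) ) - id - id $]
Step 2: reduce F->id. Stack=[F] ptr=1 lookahead=* remaining=[* ( id / ( num ) ) - id - id $]
Step 3: reduce T->F. Stack=[T] ptr=1 lookahead=* remaining=[* ( id / ( num ) ) - id - id $]
Step 4: shift *. Stack=[T *] ptr=2 lookahead=( remaining=[( id / ( num ) ) - id - id $]
Step 5: shift (. Stack=[T * (] ptr=3 lookahead=id remaining=[id / ( num ) ) - id - id $]
Step 6: shift id. Stack=[T * ( id] ptr=4 lookahead=/ remaining=[/ ( num ) ) - id - id $]
Step 7: reduce F->id. Stack=[T * ( F] ptr=4 lookahead=/ remaining=[/ ( num ) ) - id - id $]
Step 8: reduce T->F. Stack=[T * ( T] ptr=4 lookahead=/ remaining=[/ ( num ) ) - id - id $]
Step 9: shift /. Stack=[T * ( T /] ptr=5 lookahead=( remaining=[( num ) ) - id - id $]
Step 10: shift (. Stack=[T * ( T / (] ptr=6 lookahead=num remaining=[num ) ) - id - id $]
Step 11: shift num. Stack=[T * ( T / ( num] ptr=7 lookahead=) remaining=[) ) - id - id $]
Step 12: reduce F->num. Stack=[T * ( T / ( F] ptr=7 lookahead=) remaining=[) ) - id - id $]
Step 13: reduce T->F. Stack=[T * ( T / ( T] ptr=7 lookahead=) remaining=[) ) - id - id $]
Step 14: reduce E->T. Stack=[T * ( T / ( E] ptr=7 lookahead=) remaining=[) ) - id - id $]
Step 15: shift ). Stack=[T * ( T / ( E )] ptr=8 lookahead=) remaining=[) - id - id $]
Step 16: reduce F->( E ). Stack=[T * ( T / F] ptr=8 lookahead=) remaining=[) - id - id $]
Step 17: reduce T->T / F. Stack=[T * ( T] ptr=8 lookahead=) remaining=[) - id - id $]
Step 18: reduce E->T. Stack=[T * ( E] ptr=8 lookahead=) remaining=[) - id - id $]
Step 19: shift ). Stack=[T * ( E )] ptr=9 lookahead=- remaining=[- id - id $]
Step 20: reduce F->( E ). Stack=[T * F] ptr=9 lookahead=- remaining=[- id - id $]
Step 21: reduce T->T * F. Stack=[T] ptr=9 lookahead=- remaining=[- id - id $]
Step 22: reduce E->T. Stack=[E] ptr=9 lookahead=- remaining=[- id - id $]
Step 23: shift -. Stack=[E -] ptr=10 lookahead=id remaining=[id - id $]
Step 24: shift id. Stack=[E - id] ptr=11 lookahead=- remaining=[- id $]
Step 25: reduce F->id. Stack=[E - F] ptr=11 lookahead=- remaining=[- id $]
Step 26: reduce T->F. Stack=[E - T] ptr=11 lookahead=- remaining=[- id $]
Step 27: reduce E->E - T. Stack=[E] ptr=11 lookahead=- remaining=[- id $]
Step 28: shift -. Stack=[E -] ptr=12 lookahead=id remaining=[id $]
Step 29: shift id. Stack=[E - id] ptr=13 lookahead=$ remaining=[$]
Step 30: reduce F->id. Stack=[E - F] ptr=13 lookahead=$ remaining=[$]

Answer: E - F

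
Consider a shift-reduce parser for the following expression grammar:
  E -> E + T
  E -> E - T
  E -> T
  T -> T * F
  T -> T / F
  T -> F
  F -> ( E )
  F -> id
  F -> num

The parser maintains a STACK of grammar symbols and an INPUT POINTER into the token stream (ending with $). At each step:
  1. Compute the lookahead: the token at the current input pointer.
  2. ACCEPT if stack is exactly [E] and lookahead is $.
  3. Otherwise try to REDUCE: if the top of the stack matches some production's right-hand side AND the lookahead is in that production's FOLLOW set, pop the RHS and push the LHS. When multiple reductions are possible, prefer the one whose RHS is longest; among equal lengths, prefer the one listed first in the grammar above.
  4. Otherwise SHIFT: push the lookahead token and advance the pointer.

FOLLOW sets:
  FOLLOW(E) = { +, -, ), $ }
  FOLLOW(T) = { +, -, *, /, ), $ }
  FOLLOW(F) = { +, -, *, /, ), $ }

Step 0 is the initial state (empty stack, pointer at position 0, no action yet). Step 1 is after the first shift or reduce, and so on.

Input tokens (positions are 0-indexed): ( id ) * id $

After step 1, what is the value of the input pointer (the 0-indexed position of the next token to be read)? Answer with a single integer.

Step 1: shift (. Stack=[(] ptr=1 lookahead=id remaining=[id ) * id $]

Answer: 1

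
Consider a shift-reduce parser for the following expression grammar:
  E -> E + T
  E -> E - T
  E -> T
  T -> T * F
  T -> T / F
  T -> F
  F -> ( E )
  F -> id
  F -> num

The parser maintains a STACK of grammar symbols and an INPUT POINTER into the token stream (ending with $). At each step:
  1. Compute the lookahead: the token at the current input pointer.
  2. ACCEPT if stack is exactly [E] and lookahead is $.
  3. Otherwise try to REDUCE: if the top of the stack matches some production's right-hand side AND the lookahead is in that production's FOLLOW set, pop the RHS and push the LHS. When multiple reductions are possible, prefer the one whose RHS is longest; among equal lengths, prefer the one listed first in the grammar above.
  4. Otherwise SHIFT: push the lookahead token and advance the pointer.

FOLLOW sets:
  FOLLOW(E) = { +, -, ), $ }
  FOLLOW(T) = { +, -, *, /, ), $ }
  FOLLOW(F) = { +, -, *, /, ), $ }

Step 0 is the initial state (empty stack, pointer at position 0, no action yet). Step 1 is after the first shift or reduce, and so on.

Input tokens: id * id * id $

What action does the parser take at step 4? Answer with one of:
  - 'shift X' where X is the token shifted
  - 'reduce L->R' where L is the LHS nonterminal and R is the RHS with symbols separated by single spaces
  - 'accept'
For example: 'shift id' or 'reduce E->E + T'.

Answer: shift *

Derivation:
Step 1: shift id. Stack=[id] ptr=1 lookahead=* remaining=[* id * id $]
Step 2: reduce F->id. Stack=[F] ptr=1 lookahead=* remaining=[* id * id $]
Step 3: reduce T->F. Stack=[T] ptr=1 lookahead=* remaining=[* id * id $]
Step 4: shift *. Stack=[T *] ptr=2 lookahead=id remaining=[id * id $]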